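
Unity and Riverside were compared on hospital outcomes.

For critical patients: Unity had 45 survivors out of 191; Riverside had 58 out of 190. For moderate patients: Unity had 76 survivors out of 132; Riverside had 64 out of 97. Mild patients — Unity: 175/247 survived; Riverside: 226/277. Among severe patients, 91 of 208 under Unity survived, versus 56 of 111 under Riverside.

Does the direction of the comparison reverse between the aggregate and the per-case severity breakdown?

No

Critical: Unity 45/191 = 23.6%, Riverside 58/190 = 30.5% → Riverside
Moderate: Unity 76/132 = 57.6%, Riverside 64/97 = 66.0% → Riverside
Mild: Unity 175/247 = 70.9%, Riverside 226/277 = 81.6% → Riverside
Severe: Unity 91/208 = 43.8%, Riverside 56/111 = 50.5% → Riverside
Overall: Unity 387/778 = 49.7%, Riverside 404/675 = 59.9% → Riverside
Riverside wins overall and in every case group — no reversal.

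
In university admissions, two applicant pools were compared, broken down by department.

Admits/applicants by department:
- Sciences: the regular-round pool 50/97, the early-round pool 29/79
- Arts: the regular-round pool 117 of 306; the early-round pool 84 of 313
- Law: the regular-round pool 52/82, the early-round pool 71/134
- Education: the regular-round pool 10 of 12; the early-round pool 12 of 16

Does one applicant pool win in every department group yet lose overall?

No

Sciences: the regular-round pool 50/97 = 51.5%, the early-round pool 29/79 = 36.7% → the regular-round pool
Arts: the regular-round pool 117/306 = 38.2%, the early-round pool 84/313 = 26.8% → the regular-round pool
Law: the regular-round pool 52/82 = 63.4%, the early-round pool 71/134 = 53.0% → the regular-round pool
Education: the regular-round pool 10/12 = 83.3%, the early-round pool 12/16 = 75.0% → the regular-round pool
Overall: the regular-round pool 229/497 = 46.1%, the early-round pool 196/542 = 36.2% → the regular-round pool
The regular-round pool wins overall and in every department group — no reversal.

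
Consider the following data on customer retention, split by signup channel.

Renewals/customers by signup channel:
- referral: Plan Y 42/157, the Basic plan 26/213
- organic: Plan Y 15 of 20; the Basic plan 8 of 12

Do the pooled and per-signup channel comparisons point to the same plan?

Yes

Referral: Plan Y 42/157 = 26.8%, the Basic plan 26/213 = 12.2% → Plan Y
Organic: Plan Y 15/20 = 75.0%, the Basic plan 8/12 = 66.7% → Plan Y
Overall: Plan Y 57/177 = 32.2%, the Basic plan 34/225 = 15.1% → Plan Y
Plan Y wins overall and in every signup group — no reversal.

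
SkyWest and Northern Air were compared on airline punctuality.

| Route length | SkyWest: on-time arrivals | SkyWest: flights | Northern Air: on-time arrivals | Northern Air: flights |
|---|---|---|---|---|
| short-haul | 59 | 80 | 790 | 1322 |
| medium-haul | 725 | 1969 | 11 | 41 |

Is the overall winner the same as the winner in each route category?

No

Short-haul: SkyWest 59/80 = 73.8%, Northern Air 790/1322 = 59.8% → SkyWest
Medium-haul: SkyWest 725/1969 = 36.8%, Northern Air 11/41 = 26.8% → SkyWest
Overall: SkyWest 784/2049 = 38.3%, Northern Air 801/1363 = 58.8% → Northern Air
SkyWest wins each route group but Northern Air wins overall — the comparison reverses. SkyWest's flights skew toward medium-haul, which has a lower base rate.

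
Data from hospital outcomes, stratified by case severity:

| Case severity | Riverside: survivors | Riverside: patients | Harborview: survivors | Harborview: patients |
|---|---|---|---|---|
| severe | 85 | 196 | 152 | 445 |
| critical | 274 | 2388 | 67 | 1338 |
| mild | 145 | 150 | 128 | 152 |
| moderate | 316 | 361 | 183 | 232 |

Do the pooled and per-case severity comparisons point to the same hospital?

Severe: Riverside 85/196 = 43.4%, Harborview 152/445 = 34.2% → Riverside
Critical: Riverside 274/2388 = 11.5%, Harborview 67/1338 = 5.0% → Riverside
Mild: Riverside 145/150 = 96.7%, Harborview 128/152 = 84.2% → Riverside
Moderate: Riverside 316/361 = 87.5%, Harborview 183/232 = 78.9% → Riverside
Overall: Riverside 820/3095 = 26.5%, Harborview 530/2167 = 24.5% → Riverside
Riverside wins overall and in every case group — no reversal.

Yes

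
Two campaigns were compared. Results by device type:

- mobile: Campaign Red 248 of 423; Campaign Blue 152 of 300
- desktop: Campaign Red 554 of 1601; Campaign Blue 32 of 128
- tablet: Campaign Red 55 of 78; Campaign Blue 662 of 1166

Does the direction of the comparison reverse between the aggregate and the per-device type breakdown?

Mobile: Campaign Red 248/423 = 58.6%, Campaign Blue 152/300 = 50.7% → Campaign Red
Desktop: Campaign Red 554/1601 = 34.6%, Campaign Blue 32/128 = 25.0% → Campaign Red
Tablet: Campaign Red 55/78 = 70.5%, Campaign Blue 662/1166 = 56.8% → Campaign Red
Overall: Campaign Red 857/2102 = 40.8%, Campaign Blue 846/1594 = 53.1% → Campaign Blue
Campaign Red wins each device group but Campaign Blue wins overall — the comparison reverses. Campaign Red's impressions skew toward desktop, which has a lower base rate.

Yes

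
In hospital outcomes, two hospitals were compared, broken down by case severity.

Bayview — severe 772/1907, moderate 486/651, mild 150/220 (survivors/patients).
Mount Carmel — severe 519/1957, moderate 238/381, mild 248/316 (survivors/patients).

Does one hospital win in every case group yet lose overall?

Severe: Bayview 772/1907 = 40.5%, Mount Carmel 519/1957 = 26.5% → Bayview
Moderate: Bayview 486/651 = 74.7%, Mount Carmel 238/381 = 62.5% → Bayview
Mild: Bayview 150/220 = 68.2%, Mount Carmel 248/316 = 78.5% → Mount Carmel
Overall: Bayview 1408/2778 = 50.7%, Mount Carmel 1005/2654 = 37.9% → Bayview
Neither sweeps: Bayview wins 2 of 3 groups, Mount Carmel wins 1. Bayview wins overall but not every group — no Simpson reversal.

No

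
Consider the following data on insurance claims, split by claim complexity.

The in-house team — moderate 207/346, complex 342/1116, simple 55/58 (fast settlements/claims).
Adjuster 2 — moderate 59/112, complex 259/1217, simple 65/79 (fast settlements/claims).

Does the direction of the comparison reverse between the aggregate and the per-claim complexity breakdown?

Moderate: the in-house team 207/346 = 59.8%, Adjuster 2 59/112 = 52.7% → the in-house team
Complex: the in-house team 342/1116 = 30.6%, Adjuster 2 259/1217 = 21.3% → the in-house team
Simple: the in-house team 55/58 = 94.8%, Adjuster 2 65/79 = 82.3% → the in-house team
Overall: the in-house team 604/1520 = 39.7%, Adjuster 2 383/1408 = 27.2% → the in-house team
The in-house team wins overall and in every claim group — no reversal.

No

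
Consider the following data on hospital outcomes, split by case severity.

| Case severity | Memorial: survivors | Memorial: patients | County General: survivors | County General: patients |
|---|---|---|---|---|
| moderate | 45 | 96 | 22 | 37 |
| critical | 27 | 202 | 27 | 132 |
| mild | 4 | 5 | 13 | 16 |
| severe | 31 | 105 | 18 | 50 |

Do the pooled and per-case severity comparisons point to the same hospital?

Moderate: Memorial 45/96 = 46.9%, County General 22/37 = 59.5% → County General
Critical: Memorial 27/202 = 13.4%, County General 27/132 = 20.5% → County General
Mild: Memorial 4/5 = 80.0%, County General 13/16 = 81.2% → County General
Severe: Memorial 31/105 = 29.5%, County General 18/50 = 36.0% → County General
Overall: Memorial 107/408 = 26.2%, County General 80/235 = 34.0% → County General
County General wins overall and in every case group — no reversal.

Yes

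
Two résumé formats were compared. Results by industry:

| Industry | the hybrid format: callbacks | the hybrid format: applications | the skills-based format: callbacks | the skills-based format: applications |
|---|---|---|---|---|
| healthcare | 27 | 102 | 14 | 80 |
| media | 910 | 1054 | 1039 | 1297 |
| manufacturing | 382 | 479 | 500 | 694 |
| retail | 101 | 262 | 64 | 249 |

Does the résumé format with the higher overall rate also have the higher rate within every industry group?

Healthcare: the hybrid format 27/102 = 26.5%, the skills-based format 14/80 = 17.5% → the hybrid format
Media: the hybrid format 910/1054 = 86.3%, the skills-based format 1039/1297 = 80.1% → the hybrid format
Manufacturing: the hybrid format 382/479 = 79.7%, the skills-based format 500/694 = 72.0% → the hybrid format
Retail: the hybrid format 101/262 = 38.5%, the skills-based format 64/249 = 25.7% → the hybrid format
Overall: the hybrid format 1420/1897 = 74.9%, the skills-based format 1617/2320 = 69.7% → the hybrid format
The hybrid format wins overall and in every industry group — no reversal.

Yes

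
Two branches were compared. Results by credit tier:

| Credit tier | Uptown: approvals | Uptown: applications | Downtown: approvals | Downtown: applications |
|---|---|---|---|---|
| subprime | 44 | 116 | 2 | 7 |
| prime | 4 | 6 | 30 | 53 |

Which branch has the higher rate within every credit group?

Subprime: Uptown 44/116 = 37.9%, Downtown 2/7 = 28.6% → Uptown
Prime: Uptown 4/6 = 66.7%, Downtown 30/53 = 56.6% → Uptown
Uptown has the higher rate in both groups.

Uptown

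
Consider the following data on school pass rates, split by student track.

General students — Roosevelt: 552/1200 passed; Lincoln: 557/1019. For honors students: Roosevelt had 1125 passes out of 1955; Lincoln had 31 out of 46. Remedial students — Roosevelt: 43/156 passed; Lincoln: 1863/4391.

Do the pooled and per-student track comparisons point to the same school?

General: Roosevelt 552/1200 = 46.0%, Lincoln 557/1019 = 54.7% → Lincoln
Honors: Roosevelt 1125/1955 = 57.5%, Lincoln 31/46 = 67.4% → Lincoln
Remedial: Roosevelt 43/156 = 27.6%, Lincoln 1863/4391 = 42.4% → Lincoln
Overall: Roosevelt 1720/3311 = 51.9%, Lincoln 2451/5456 = 44.9% → Roosevelt
Lincoln wins each student group but Roosevelt wins overall — the comparison reverses. Lincoln's students skew toward remedial, which has a lower base rate.

No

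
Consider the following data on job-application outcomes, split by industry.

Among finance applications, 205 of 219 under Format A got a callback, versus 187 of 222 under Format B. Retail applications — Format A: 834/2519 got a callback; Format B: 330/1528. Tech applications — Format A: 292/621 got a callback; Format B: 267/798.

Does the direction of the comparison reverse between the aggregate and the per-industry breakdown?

Finance: Format A 205/219 = 93.6%, Format B 187/222 = 84.2% → Format A
Retail: Format A 834/2519 = 33.1%, Format B 330/1528 = 21.6% → Format A
Tech: Format A 292/621 = 47.0%, Format B 267/798 = 33.5% → Format A
Overall: Format A 1331/3359 = 39.6%, Format B 784/2548 = 30.8% → Format A
Format A wins overall and in every industry group — no reversal.

No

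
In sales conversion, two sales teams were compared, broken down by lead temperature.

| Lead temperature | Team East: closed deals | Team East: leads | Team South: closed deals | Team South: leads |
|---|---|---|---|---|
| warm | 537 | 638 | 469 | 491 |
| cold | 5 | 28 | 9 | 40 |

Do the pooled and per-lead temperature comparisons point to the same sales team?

Warm: Team East 537/638 = 84.2%, Team South 469/491 = 95.5% → Team South
Cold: Team East 5/28 = 17.9%, Team South 9/40 = 22.5% → Team South
Overall: Team East 542/666 = 81.4%, Team South 478/531 = 90.0% → Team South
Team South wins overall and in every lead group — no reversal.

Yes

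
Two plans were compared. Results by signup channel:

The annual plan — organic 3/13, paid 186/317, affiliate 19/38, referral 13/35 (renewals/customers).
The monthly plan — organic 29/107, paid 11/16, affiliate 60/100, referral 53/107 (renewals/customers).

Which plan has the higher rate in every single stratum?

Organic: the annual plan 3/13 = 23.1%, the monthly plan 29/107 = 27.1% → the monthly plan
Paid: the annual plan 186/317 = 58.7%, the monthly plan 11/16 = 68.8% → the monthly plan
Affiliate: the annual plan 19/38 = 50.0%, the monthly plan 60/100 = 60.0% → the monthly plan
Referral: the annual plan 13/35 = 37.1%, the monthly plan 53/107 = 49.5% → the monthly plan
The monthly plan has the higher rate in all 4 groups.

the monthly plan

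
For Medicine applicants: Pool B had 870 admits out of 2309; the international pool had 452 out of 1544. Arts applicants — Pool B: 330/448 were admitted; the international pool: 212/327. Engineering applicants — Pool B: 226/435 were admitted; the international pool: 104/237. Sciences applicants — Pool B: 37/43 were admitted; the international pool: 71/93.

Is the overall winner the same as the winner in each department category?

Yes

Medicine: Pool B 870/2309 = 37.7%, the international pool 452/1544 = 29.3% → Pool B
Arts: Pool B 330/448 = 73.7%, the international pool 212/327 = 64.8% → Pool B
Engineering: Pool B 226/435 = 52.0%, the international pool 104/237 = 43.9% → Pool B
Sciences: Pool B 37/43 = 86.0%, the international pool 71/93 = 76.3% → Pool B
Overall: Pool B 1463/3235 = 45.2%, the international pool 839/2201 = 38.1% → Pool B
Pool B wins overall and in every department group — no reversal.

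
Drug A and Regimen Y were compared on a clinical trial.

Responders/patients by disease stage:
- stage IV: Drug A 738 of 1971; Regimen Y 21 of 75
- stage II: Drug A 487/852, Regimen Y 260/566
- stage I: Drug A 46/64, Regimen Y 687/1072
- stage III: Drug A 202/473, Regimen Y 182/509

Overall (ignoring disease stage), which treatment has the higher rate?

Regimen Y

Stage IV: Drug A 738/1971 = 37.4%, Regimen Y 21/75 = 28.0% → Drug A
Stage II: Drug A 487/852 = 57.2%, Regimen Y 260/566 = 45.9% → Drug A
Stage I: Drug A 46/64 = 71.9%, Regimen Y 687/1072 = 64.1% → Drug A
Stage III: Drug A 202/473 = 42.7%, Regimen Y 182/509 = 35.8% → Drug A
Overall: Drug A 1473/3360 = 43.8%, Regimen Y 1150/2222 = 51.8% → Regimen Y
(Drug A wins every disease group but Regimen Y wins overall — Drug A's patients skew toward the low-rate stage IV group.)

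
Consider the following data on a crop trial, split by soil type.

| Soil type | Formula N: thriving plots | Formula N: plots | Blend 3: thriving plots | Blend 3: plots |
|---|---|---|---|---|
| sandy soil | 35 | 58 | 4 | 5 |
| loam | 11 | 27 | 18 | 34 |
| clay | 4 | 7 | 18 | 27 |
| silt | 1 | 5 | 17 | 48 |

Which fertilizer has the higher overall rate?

Formula N

Sandy soil: Formula N 35/58 = 60.3%, Blend 3 4/5 = 80.0% → Blend 3
Loam: Formula N 11/27 = 40.7%, Blend 3 18/34 = 52.9% → Blend 3
Clay: Formula N 4/7 = 57.1%, Blend 3 18/27 = 66.7% → Blend 3
Silt: Formula N 1/5 = 20.0%, Blend 3 17/48 = 35.4% → Blend 3
Overall: Formula N 51/97 = 52.6%, Blend 3 57/114 = 50.0% → Formula N
(Blend 3 wins every soil group but Formula N wins overall — Blend 3's plots skew toward the low-rate silt group.)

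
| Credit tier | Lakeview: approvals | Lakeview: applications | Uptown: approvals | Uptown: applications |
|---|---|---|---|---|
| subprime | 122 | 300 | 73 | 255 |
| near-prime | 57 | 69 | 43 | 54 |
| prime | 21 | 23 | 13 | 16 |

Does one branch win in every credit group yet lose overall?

No

Subprime: Lakeview 122/300 = 40.7%, Uptown 73/255 = 28.6% → Lakeview
Near-prime: Lakeview 57/69 = 82.6%, Uptown 43/54 = 79.6% → Lakeview
Prime: Lakeview 21/23 = 91.3%, Uptown 13/16 = 81.2% → Lakeview
Overall: Lakeview 200/392 = 51.0%, Uptown 129/325 = 39.7% → Lakeview
Lakeview wins overall and in every credit group — no reversal.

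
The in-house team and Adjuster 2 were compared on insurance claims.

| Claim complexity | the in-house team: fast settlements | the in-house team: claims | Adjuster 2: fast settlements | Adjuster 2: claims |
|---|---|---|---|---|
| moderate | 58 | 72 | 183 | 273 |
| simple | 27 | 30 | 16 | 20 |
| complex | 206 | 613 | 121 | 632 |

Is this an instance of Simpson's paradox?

Moderate: the in-house team 58/72 = 80.6%, Adjuster 2 183/273 = 67.0% → the in-house team
Simple: the in-house team 27/30 = 90.0%, Adjuster 2 16/20 = 80.0% → the in-house team
Complex: the in-house team 206/613 = 33.6%, Adjuster 2 121/632 = 19.1% → the in-house team
Overall: the in-house team 291/715 = 40.7%, Adjuster 2 320/925 = 34.6% → the in-house team
The in-house team wins overall and in every claim group — no reversal.

No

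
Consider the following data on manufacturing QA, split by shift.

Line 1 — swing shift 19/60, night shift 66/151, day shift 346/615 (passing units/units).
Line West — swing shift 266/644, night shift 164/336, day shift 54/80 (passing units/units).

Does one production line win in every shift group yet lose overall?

Yes

Swing shift: Line 1 19/60 = 31.7%, Line West 266/644 = 41.3% → Line West
Night shift: Line 1 66/151 = 43.7%, Line West 164/336 = 48.8% → Line West
Day shift: Line 1 346/615 = 56.3%, Line West 54/80 = 67.5% → Line West
Overall: Line 1 431/826 = 52.2%, Line West 484/1060 = 45.7% → Line 1
Line West wins each shift group but Line 1 wins overall — the comparison reverses. Line West's units skew toward swing shift, which has a lower base rate.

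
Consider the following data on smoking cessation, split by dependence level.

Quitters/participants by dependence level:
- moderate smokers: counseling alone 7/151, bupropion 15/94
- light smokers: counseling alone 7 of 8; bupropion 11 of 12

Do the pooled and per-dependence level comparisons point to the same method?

Yes

Moderate smokers: counseling alone 7/151 = 4.6%, bupropion 15/94 = 16.0% → bupropion
Light smokers: counseling alone 7/8 = 87.5%, bupropion 11/12 = 91.7% → bupropion
Overall: counseling alone 14/159 = 8.8%, bupropion 26/106 = 24.5% → bupropion
Bupropion wins overall and in every dependence group — no reversal.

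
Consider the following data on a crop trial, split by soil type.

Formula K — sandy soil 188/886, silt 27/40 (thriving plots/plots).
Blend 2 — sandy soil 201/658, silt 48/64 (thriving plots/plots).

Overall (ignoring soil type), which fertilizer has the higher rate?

Blend 2

Sandy soil: Formula K 188/886 = 21.2%, Blend 2 201/658 = 30.5% → Blend 2
Silt: Formula K 27/40 = 67.5%, Blend 2 48/64 = 75.0% → Blend 2
Overall: Formula K 215/926 = 23.2%, Blend 2 249/722 = 34.5% → Blend 2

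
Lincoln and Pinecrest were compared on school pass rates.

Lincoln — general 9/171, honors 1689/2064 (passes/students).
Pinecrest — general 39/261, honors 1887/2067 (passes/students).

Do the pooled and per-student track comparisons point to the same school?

Yes

General: Lincoln 9/171 = 5.3%, Pinecrest 39/261 = 14.9% → Pinecrest
Honors: Lincoln 1689/2064 = 81.8%, Pinecrest 1887/2067 = 91.3% → Pinecrest
Overall: Lincoln 1698/2235 = 76.0%, Pinecrest 1926/2328 = 82.7% → Pinecrest
Pinecrest wins overall and in every student group — no reversal.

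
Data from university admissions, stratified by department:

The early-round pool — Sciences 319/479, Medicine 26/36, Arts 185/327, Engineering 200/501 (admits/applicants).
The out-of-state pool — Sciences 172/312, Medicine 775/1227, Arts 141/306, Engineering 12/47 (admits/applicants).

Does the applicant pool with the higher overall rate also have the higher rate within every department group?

No

Sciences: the early-round pool 319/479 = 66.6%, the out-of-state pool 172/312 = 55.1% → the early-round pool
Medicine: the early-round pool 26/36 = 72.2%, the out-of-state pool 775/1227 = 63.2% → the early-round pool
Arts: the early-round pool 185/327 = 56.6%, the out-of-state pool 141/306 = 46.1% → the early-round pool
Engineering: the early-round pool 200/501 = 39.9%, the out-of-state pool 12/47 = 25.5% → the early-round pool
Overall: the early-round pool 730/1343 = 54.4%, the out-of-state pool 1100/1892 = 58.1% → the out-of-state pool
The early-round pool wins each department group but the out-of-state pool wins overall — the comparison reverses. The early-round pool's applicants skew toward Engineering, which has a lower base rate.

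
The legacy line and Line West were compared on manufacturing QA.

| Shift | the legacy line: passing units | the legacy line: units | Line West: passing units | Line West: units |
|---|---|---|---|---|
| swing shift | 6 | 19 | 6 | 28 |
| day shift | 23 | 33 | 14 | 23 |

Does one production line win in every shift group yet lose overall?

Swing shift: the legacy line 6/19 = 31.6%, Line West 6/28 = 21.4% → the legacy line
Day shift: the legacy line 23/33 = 69.7%, Line West 14/23 = 60.9% → the legacy line
Overall: the legacy line 29/52 = 55.8%, Line West 20/51 = 39.2% → the legacy line
The legacy line wins overall and in every shift group — no reversal.

No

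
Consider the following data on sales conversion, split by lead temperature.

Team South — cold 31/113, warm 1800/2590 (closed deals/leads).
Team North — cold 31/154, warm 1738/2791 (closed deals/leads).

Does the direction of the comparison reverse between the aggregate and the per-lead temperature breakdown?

Cold: Team South 31/113 = 27.4%, Team North 31/154 = 20.1% → Team South
Warm: Team South 1800/2590 = 69.5%, Team North 1738/2791 = 62.3% → Team South
Overall: Team South 1831/2703 = 67.7%, Team North 1769/2945 = 60.1% → Team South
Team South wins overall and in every lead group — no reversal.

No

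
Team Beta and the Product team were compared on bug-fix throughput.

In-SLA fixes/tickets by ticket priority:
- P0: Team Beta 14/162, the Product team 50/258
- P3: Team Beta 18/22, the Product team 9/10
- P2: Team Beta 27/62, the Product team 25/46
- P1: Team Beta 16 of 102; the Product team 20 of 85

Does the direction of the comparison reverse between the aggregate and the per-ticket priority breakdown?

No

P0: Team Beta 14/162 = 8.6%, the Product team 50/258 = 19.4% → the Product team
P3: Team Beta 18/22 = 81.8%, the Product team 9/10 = 90.0% → the Product team
P2: Team Beta 27/62 = 43.5%, the Product team 25/46 = 54.3% → the Product team
P1: Team Beta 16/102 = 15.7%, the Product team 20/85 = 23.5% → the Product team
Overall: Team Beta 75/348 = 21.6%, the Product team 104/399 = 26.1% → the Product team
The Product team wins overall and in every ticket group — no reversal.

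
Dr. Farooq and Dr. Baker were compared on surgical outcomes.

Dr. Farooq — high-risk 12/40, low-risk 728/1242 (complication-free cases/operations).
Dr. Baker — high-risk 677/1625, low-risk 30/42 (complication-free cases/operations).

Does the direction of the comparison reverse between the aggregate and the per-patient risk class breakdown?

Yes

High-risk: Dr. Farooq 12/40 = 30.0%, Dr. Baker 677/1625 = 41.7% → Dr. Baker
Low-risk: Dr. Farooq 728/1242 = 58.6%, Dr. Baker 30/42 = 71.4% → Dr. Baker
Overall: Dr. Farooq 740/1282 = 57.7%, Dr. Baker 707/1667 = 42.4% → Dr. Farooq
Dr. Baker wins each patient risk group but Dr. Farooq wins overall — the comparison reverses. Dr. Baker's operations skew toward high-risk, which has a lower base rate.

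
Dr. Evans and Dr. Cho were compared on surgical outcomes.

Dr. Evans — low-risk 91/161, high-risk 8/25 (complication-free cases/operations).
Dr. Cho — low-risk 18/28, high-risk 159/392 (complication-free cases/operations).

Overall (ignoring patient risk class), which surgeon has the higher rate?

Low-risk: Dr. Evans 91/161 = 56.5%, Dr. Cho 18/28 = 64.3% → Dr. Cho
High-risk: Dr. Evans 8/25 = 32.0%, Dr. Cho 159/392 = 40.6% → Dr. Cho
Overall: Dr. Evans 99/186 = 53.2%, Dr. Cho 177/420 = 42.1% → Dr. Evans
(Dr. Cho wins every patient risk group but Dr. Evans wins overall — Dr. Cho's operations skew toward the low-rate high-risk group.)

Dr. Evans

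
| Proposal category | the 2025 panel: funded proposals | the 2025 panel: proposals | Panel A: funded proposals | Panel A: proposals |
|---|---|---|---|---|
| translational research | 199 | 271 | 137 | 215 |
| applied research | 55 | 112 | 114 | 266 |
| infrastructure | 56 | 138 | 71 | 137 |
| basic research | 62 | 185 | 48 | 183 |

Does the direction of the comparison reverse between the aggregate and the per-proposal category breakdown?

Translational research: the 2025 panel 199/271 = 73.4%, Panel A 137/215 = 63.7% → the 2025 panel
Applied research: the 2025 panel 55/112 = 49.1%, Panel A 114/266 = 42.9% → the 2025 panel
Infrastructure: the 2025 panel 56/138 = 40.6%, Panel A 71/137 = 51.8% → Panel A
Basic research: the 2025 panel 62/185 = 33.5%, Panel A 48/183 = 26.2% → the 2025 panel
Overall: the 2025 panel 372/706 = 52.7%, Panel A 370/801 = 46.2% → the 2025 panel
Neither sweeps: the 2025 panel wins 3 of 4 groups, Panel A wins 1. The 2025 panel wins overall but not every group — no Simpson reversal.

No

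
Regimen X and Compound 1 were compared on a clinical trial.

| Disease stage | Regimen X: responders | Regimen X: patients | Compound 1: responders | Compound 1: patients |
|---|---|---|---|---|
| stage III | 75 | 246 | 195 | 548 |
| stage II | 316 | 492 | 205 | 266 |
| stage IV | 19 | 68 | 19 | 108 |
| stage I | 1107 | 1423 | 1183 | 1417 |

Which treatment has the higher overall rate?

Stage III: Regimen X 75/246 = 30.5%, Compound 1 195/548 = 35.6% → Compound 1
Stage II: Regimen X 316/492 = 64.2%, Compound 1 205/266 = 77.1% → Compound 1
Stage IV: Regimen X 19/68 = 27.9%, Compound 1 19/108 = 17.6% → Regimen X
Stage I: Regimen X 1107/1423 = 77.8%, Compound 1 1183/1417 = 83.5% → Compound 1
Overall: Regimen X 1517/2229 = 68.1%, Compound 1 1602/2339 = 68.5% → Compound 1
(Neither sweeps every disease group, but Compound 1 has the higher pooled rate.)

Compound 1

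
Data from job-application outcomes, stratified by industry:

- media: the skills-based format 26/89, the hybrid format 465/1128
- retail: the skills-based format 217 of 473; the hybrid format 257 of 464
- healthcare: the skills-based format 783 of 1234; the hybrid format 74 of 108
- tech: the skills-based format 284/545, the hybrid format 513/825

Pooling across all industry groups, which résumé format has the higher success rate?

Media: the skills-based format 26/89 = 29.2%, the hybrid format 465/1128 = 41.2% → the hybrid format
Retail: the skills-based format 217/473 = 45.9%, the hybrid format 257/464 = 55.4% → the hybrid format
Healthcare: the skills-based format 783/1234 = 63.5%, the hybrid format 74/108 = 68.5% → the hybrid format
Tech: the skills-based format 284/545 = 52.1%, the hybrid format 513/825 = 62.2% → the hybrid format
Overall: the skills-based format 1310/2341 = 56.0%, the hybrid format 1309/2525 = 51.8% → the skills-based format
(The hybrid format wins every industry group but the skills-based format wins overall — the hybrid format's applications skew toward the low-rate media group.)

the skills-based format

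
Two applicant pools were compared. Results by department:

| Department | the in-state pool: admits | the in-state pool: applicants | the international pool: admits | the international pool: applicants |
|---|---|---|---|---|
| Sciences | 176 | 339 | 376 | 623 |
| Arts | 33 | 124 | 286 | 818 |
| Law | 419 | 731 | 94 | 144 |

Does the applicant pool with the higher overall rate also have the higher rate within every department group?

Sciences: the in-state pool 176/339 = 51.9%, the international pool 376/623 = 60.4% → the international pool
Arts: the in-state pool 33/124 = 26.6%, the international pool 286/818 = 35.0% → the international pool
Law: the in-state pool 419/731 = 57.3%, the international pool 94/144 = 65.3% → the international pool
Overall: the in-state pool 628/1194 = 52.6%, the international pool 756/1585 = 47.7% → the in-state pool
The international pool wins each department group but the in-state pool wins overall — the comparison reverses. The international pool's applicants skew toward Arts, which has a lower base rate.

No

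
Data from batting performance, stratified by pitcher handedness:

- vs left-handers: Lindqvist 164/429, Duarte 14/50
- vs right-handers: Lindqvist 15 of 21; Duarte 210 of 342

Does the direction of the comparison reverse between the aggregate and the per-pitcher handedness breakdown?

Vs left-handers: Lindqvist 164/429 = 38.2%, Duarte 14/50 = 28.0% → Lindqvist
Vs right-handers: Lindqvist 15/21 = 71.4%, Duarte 210/342 = 61.4% → Lindqvist
Overall: Lindqvist 179/450 = 39.8%, Duarte 224/392 = 57.1% → Duarte
Lindqvist wins each pitcher group but Duarte wins overall — the comparison reverses. Lindqvist's at-bats skew toward vs left-handers, which has a lower base rate.

Yes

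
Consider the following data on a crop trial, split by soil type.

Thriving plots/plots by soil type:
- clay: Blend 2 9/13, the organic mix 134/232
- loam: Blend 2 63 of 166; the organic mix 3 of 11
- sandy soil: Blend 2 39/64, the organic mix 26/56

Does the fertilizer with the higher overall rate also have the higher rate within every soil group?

No

Clay: Blend 2 9/13 = 69.2%, the organic mix 134/232 = 57.8% → Blend 2
Loam: Blend 2 63/166 = 38.0%, the organic mix 3/11 = 27.3% → Blend 2
Sandy soil: Blend 2 39/64 = 60.9%, the organic mix 26/56 = 46.4% → Blend 2
Overall: Blend 2 111/243 = 45.7%, the organic mix 163/299 = 54.5% → the organic mix
Blend 2 wins each soil group but the organic mix wins overall — the comparison reverses. Blend 2's plots skew toward loam, which has a lower base rate.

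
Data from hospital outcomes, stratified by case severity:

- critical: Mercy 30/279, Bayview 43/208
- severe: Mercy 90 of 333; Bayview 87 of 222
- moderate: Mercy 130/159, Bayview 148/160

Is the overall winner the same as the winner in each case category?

Critical: Mercy 30/279 = 10.8%, Bayview 43/208 = 20.7% → Bayview
Severe: Mercy 90/333 = 27.0%, Bayview 87/222 = 39.2% → Bayview
Moderate: Mercy 130/159 = 81.8%, Bayview 148/160 = 92.5% → Bayview
Overall: Mercy 250/771 = 32.4%, Bayview 278/590 = 47.1% → Bayview
Bayview wins overall and in every case group — no reversal.

Yes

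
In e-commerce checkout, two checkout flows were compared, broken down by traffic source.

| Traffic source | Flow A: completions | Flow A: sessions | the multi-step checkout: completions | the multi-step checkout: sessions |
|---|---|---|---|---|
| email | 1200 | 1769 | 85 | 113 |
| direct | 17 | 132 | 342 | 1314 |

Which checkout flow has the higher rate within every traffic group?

Email: Flow A 1200/1769 = 67.8%, the multi-step checkout 85/113 = 75.2% → the multi-step checkout
Direct: Flow A 17/132 = 12.9%, the multi-step checkout 342/1314 = 26.0% → the multi-step checkout
The multi-step checkout has the higher rate in both groups.

the multi-step checkout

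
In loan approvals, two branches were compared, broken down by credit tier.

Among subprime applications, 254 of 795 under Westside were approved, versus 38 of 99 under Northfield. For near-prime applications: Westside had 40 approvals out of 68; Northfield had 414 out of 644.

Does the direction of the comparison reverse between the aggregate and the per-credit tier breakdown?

Subprime: Westside 254/795 = 31.9%, Northfield 38/99 = 38.4% → Northfield
Near-prime: Westside 40/68 = 58.8%, Northfield 414/644 = 64.3% → Northfield
Overall: Westside 294/863 = 34.1%, Northfield 452/743 = 60.8% → Northfield
Northfield wins overall and in every credit group — no reversal.

No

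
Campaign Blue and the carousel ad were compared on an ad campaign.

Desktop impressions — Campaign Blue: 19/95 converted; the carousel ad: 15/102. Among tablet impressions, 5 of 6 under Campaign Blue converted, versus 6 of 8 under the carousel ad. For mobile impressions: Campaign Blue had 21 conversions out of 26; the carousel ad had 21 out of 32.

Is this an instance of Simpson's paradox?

No

Desktop: Campaign Blue 19/95 = 20.0%, the carousel ad 15/102 = 14.7% → Campaign Blue
Tablet: Campaign Blue 5/6 = 83.3%, the carousel ad 6/8 = 75.0% → Campaign Blue
Mobile: Campaign Blue 21/26 = 80.8%, the carousel ad 21/32 = 65.6% → Campaign Blue
Overall: Campaign Blue 45/127 = 35.4%, the carousel ad 42/142 = 29.6% → Campaign Blue
Campaign Blue wins overall and in every device group — no reversal.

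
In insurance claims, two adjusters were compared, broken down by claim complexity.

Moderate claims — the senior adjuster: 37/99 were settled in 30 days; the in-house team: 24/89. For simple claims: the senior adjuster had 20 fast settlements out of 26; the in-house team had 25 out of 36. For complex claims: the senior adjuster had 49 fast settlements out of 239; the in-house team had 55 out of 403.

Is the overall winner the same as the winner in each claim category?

Yes

Moderate: the senior adjuster 37/99 = 37.4%, the in-house team 24/89 = 27.0% → the senior adjuster
Simple: the senior adjuster 20/26 = 76.9%, the in-house team 25/36 = 69.4% → the senior adjuster
Complex: the senior adjuster 49/239 = 20.5%, the in-house team 55/403 = 13.6% → the senior adjuster
Overall: the senior adjuster 106/364 = 29.1%, the in-house team 104/528 = 19.7% → the senior adjuster
The senior adjuster wins overall and in every claim group — no reversal.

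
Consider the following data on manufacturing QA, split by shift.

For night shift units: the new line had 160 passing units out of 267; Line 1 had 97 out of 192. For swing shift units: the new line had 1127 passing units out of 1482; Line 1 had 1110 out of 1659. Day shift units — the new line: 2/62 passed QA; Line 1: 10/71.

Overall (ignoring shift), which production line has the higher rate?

Night shift: the new line 160/267 = 59.9%, Line 1 97/192 = 50.5% → the new line
Swing shift: the new line 1127/1482 = 76.0%, Line 1 1110/1659 = 66.9% → the new line
Day shift: the new line 2/62 = 3.2%, Line 1 10/71 = 14.1% → Line 1
Overall: the new line 1289/1811 = 71.2%, Line 1 1217/1922 = 63.3% → the new line
(Neither sweeps every shift group, but the new line has the higher pooled rate.)

the new line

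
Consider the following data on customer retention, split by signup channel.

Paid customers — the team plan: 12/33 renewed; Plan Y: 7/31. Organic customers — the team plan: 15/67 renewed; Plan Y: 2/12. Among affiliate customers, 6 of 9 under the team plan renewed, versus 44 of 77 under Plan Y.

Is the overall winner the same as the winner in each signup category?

No

Paid: the team plan 12/33 = 36.4%, Plan Y 7/31 = 22.6% → the team plan
Organic: the team plan 15/67 = 22.4%, Plan Y 2/12 = 16.7% → the team plan
Affiliate: the team plan 6/9 = 66.7%, Plan Y 44/77 = 57.1% → the team plan
Overall: the team plan 33/109 = 30.3%, Plan Y 53/120 = 44.2% → Plan Y
The team plan wins each signup group but Plan Y wins overall — the comparison reverses. The team plan's customers skew toward organic, which has a lower base rate.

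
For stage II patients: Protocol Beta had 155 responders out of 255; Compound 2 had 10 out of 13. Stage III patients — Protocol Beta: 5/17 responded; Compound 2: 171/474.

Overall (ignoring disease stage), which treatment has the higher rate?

Protocol Beta

Stage II: Protocol Beta 155/255 = 60.8%, Compound 2 10/13 = 76.9% → Compound 2
Stage III: Protocol Beta 5/17 = 29.4%, Compound 2 171/474 = 36.1% → Compound 2
Overall: Protocol Beta 160/272 = 58.8%, Compound 2 181/487 = 37.2% → Protocol Beta
(Compound 2 wins every disease group but Protocol Beta wins overall — Compound 2's patients skew toward the low-rate stage III group.)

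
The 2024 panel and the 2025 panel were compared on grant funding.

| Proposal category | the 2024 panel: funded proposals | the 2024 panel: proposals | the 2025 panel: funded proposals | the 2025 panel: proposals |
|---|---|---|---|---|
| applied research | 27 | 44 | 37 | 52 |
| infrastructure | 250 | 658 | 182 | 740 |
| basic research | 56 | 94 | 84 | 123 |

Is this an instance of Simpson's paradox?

No

Applied research: the 2024 panel 27/44 = 61.4%, the 2025 panel 37/52 = 71.2% → the 2025 panel
Infrastructure: the 2024 panel 250/658 = 38.0%, the 2025 panel 182/740 = 24.6% → the 2024 panel
Basic research: the 2024 panel 56/94 = 59.6%, the 2025 panel 84/123 = 68.3% → the 2025 panel
Overall: the 2024 panel 333/796 = 41.8%, the 2025 panel 303/915 = 33.1% → the 2024 panel
Neither sweeps: the 2024 panel wins 1 of 3 groups, the 2025 panel wins 2. The 2024 panel wins overall but not every group — no Simpson reversal.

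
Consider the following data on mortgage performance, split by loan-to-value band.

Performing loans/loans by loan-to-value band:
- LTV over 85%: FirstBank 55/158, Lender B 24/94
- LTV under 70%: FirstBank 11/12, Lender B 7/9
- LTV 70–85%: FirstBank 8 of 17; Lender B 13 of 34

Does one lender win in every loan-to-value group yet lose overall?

No

LTV over 85%: FirstBank 55/158 = 34.8%, Lender B 24/94 = 25.5% → FirstBank
LTV under 70%: FirstBank 11/12 = 91.7%, Lender B 7/9 = 77.8% → FirstBank
LTV 70–85%: FirstBank 8/17 = 47.1%, Lender B 13/34 = 38.2% → FirstBank
Overall: FirstBank 74/187 = 39.6%, Lender B 44/137 = 32.1% → FirstBank
FirstBank wins overall and in every loan-to-value group — no reversal.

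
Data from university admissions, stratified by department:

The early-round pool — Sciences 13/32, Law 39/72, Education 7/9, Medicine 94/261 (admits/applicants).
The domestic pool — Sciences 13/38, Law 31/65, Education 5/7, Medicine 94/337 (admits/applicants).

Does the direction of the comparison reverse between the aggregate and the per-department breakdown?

Sciences: the early-round pool 13/32 = 40.6%, the domestic pool 13/38 = 34.2% → the early-round pool
Law: the early-round pool 39/72 = 54.2%, the domestic pool 31/65 = 47.7% → the early-round pool
Education: the early-round pool 7/9 = 77.8%, the domestic pool 5/7 = 71.4% → the early-round pool
Medicine: the early-round pool 94/261 = 36.0%, the domestic pool 94/337 = 27.9% → the early-round pool
Overall: the early-round pool 153/374 = 40.9%, the domestic pool 143/447 = 32.0% → the early-round pool
The early-round pool wins overall and in every department group — no reversal.

No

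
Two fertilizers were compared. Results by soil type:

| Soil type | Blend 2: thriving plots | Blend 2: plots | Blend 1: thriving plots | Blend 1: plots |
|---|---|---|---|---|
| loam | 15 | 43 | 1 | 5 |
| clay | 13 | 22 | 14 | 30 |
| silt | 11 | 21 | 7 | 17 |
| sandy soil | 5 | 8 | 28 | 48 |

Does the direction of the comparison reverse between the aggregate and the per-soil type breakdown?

Yes

Loam: Blend 2 15/43 = 34.9%, Blend 1 1/5 = 20.0% → Blend 2
Clay: Blend 2 13/22 = 59.1%, Blend 1 14/30 = 46.7% → Blend 2
Silt: Blend 2 11/21 = 52.4%, Blend 1 7/17 = 41.2% → Blend 2
Sandy soil: Blend 2 5/8 = 62.5%, Blend 1 28/48 = 58.3% → Blend 2
Overall: Blend 2 44/94 = 46.8%, Blend 1 50/100 = 50.0% → Blend 1
Blend 2 wins each soil group but Blend 1 wins overall — the comparison reverses. Blend 2's plots skew toward loam, which has a lower base rate.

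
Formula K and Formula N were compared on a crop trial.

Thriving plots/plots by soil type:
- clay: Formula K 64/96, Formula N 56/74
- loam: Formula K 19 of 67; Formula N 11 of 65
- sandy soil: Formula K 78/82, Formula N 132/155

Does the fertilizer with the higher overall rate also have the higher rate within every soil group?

No

Clay: Formula K 64/96 = 66.7%, Formula N 56/74 = 75.7% → Formula N
Loam: Formula K 19/67 = 28.4%, Formula N 11/65 = 16.9% → Formula K
Sandy soil: Formula K 78/82 = 95.1%, Formula N 132/155 = 85.2% → Formula K
Overall: Formula K 161/245 = 65.7%, Formula N 199/294 = 67.7% → Formula N
Neither sweeps: Formula K wins 2 of 3 groups, Formula N wins 1. Formula N wins overall but not every group — no Simpson reversal.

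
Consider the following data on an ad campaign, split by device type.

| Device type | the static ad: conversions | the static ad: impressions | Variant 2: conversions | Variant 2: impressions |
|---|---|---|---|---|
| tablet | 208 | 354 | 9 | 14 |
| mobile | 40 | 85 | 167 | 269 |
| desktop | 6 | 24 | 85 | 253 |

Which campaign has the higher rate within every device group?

Variant 2

Tablet: the static ad 208/354 = 58.8%, Variant 2 9/14 = 64.3% → Variant 2
Mobile: the static ad 40/85 = 47.1%, Variant 2 167/269 = 62.1% → Variant 2
Desktop: the static ad 6/24 = 25.0%, Variant 2 85/253 = 33.6% → Variant 2
Variant 2 has the higher rate in all 3 groups.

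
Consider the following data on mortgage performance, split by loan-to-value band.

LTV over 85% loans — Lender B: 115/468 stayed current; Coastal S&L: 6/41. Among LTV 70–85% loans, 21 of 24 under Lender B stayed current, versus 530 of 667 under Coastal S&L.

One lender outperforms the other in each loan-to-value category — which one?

LTV over 85%: Lender B 115/468 = 24.6%, Coastal S&L 6/41 = 14.6% → Lender B
LTV 70–85%: Lender B 21/24 = 87.5%, Coastal S&L 530/667 = 79.5% → Lender B
Lender B has the higher rate in both groups.

Lender B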